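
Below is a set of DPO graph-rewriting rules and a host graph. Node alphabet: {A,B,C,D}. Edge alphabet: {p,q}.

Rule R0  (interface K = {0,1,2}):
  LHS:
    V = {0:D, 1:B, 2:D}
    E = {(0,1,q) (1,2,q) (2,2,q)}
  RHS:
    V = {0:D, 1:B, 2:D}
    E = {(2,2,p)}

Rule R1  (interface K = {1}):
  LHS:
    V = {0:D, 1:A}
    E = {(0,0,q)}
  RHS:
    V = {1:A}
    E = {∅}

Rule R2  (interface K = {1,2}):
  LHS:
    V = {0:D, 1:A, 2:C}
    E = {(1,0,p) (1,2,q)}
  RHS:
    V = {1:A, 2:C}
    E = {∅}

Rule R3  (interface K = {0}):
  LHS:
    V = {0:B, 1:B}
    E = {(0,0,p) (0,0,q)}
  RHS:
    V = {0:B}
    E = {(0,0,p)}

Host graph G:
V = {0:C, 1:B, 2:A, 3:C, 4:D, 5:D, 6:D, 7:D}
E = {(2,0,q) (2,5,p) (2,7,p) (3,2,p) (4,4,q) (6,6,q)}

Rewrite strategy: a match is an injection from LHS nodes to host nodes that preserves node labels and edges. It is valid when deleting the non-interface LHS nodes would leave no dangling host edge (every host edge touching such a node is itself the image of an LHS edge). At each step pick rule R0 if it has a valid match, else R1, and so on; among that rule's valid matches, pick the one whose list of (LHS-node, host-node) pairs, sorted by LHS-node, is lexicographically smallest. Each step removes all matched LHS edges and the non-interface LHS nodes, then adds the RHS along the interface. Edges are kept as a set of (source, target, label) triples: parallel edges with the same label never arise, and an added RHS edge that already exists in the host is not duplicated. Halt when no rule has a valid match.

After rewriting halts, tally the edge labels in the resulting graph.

start.  V:8 E:6  edges: 2-q->0 2-p->5 2-p->7 3-p->2 4-q->4 6-q->6
1. fire R1 via {0↦4, 1↦2}  →  V:7 E:5  edges: 2-q->0 2-p->5 2-p->7 3-p->2 6-q->6
2. fire R1 via {0↦6, 1↦2}  →  V:6 E:4  edges: 2-q->0 2-p->5 2-p->7 3-p->2
3. fire R2 via {0↦5, 1↦2, 2↦0}  →  V:5 E:2  edges: 2-p->7 3-p->2
final graph: no rule applies after step 3
NF edges: [(2, 7, 'p'), (3, 2, 'p')]

Answer: p:2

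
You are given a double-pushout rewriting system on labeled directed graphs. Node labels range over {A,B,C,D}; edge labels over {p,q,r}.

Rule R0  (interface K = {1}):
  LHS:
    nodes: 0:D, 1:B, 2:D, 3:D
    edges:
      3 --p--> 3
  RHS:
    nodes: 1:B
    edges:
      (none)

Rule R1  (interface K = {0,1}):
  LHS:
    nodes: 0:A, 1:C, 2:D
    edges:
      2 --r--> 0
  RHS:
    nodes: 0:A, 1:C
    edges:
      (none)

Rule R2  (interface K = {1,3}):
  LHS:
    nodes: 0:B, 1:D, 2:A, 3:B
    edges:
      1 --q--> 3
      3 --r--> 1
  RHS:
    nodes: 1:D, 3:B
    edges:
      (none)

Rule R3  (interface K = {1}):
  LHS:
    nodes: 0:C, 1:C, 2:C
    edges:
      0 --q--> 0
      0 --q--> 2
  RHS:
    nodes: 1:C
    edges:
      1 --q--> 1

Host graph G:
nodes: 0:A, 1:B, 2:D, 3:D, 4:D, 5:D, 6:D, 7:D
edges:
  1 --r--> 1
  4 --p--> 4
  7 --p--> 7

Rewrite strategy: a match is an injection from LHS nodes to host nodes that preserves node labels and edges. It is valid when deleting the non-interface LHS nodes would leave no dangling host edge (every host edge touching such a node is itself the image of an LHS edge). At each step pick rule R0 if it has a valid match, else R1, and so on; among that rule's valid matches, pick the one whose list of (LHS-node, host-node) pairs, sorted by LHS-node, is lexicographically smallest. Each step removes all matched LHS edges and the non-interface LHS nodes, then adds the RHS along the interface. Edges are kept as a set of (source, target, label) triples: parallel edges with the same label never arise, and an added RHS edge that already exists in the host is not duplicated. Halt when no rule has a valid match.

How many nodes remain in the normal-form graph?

Answer: 2

Steps:
[0] host  ⇒  8 nodes, 3 edges  {1-r->1 4-p->4 7-p->7}
[1] R0 @ {0↦2, 1↦1, 2↦3, 3↦4}  ⇒  5 nodes, 2 edges  {1-r->1 7-p->7}
[2] R0 @ {0↦5, 1↦1, 2↦6, 3↦7}  ⇒  2 nodes, 1 edges  {1-r->1}
normal form: no rule applies after step 2
NF nodes: {0:A, 1:B}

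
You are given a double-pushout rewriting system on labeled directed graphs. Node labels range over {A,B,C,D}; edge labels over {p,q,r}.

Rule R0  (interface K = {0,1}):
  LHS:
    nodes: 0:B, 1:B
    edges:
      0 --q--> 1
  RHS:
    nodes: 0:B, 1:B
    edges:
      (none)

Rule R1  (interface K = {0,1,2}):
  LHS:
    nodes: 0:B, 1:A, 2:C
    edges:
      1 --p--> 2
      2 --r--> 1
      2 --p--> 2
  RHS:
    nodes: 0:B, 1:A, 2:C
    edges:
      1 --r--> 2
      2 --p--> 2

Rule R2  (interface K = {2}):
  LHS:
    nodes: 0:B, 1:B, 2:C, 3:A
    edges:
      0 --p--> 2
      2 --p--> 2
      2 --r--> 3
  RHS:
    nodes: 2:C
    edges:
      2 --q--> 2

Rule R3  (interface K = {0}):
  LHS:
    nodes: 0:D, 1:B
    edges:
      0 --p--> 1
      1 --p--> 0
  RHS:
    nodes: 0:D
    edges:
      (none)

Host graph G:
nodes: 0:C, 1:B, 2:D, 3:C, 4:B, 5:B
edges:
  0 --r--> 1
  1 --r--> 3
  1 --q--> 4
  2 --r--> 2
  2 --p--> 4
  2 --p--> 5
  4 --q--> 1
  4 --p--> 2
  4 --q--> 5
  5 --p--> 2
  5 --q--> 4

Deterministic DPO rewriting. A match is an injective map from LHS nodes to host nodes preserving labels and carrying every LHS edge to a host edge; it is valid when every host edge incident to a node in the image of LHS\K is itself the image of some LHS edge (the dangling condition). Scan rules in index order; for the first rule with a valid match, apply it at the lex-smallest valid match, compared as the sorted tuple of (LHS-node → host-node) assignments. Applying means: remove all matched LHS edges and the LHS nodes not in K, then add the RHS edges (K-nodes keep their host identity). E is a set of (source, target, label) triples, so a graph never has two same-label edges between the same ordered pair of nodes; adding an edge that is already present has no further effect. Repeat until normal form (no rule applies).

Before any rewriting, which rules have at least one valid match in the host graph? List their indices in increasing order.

R0: 4 valid matches — {0↦1, 1↦4}, {0↦4, 1↦1}, {0↦4, 1↦5} (+1 more)
R1: no valid match — LHS pattern not found
R2: no valid match — LHS pattern not found
R3: no valid match — 2 raw matches, all fail dangling condition

Answer: [R0]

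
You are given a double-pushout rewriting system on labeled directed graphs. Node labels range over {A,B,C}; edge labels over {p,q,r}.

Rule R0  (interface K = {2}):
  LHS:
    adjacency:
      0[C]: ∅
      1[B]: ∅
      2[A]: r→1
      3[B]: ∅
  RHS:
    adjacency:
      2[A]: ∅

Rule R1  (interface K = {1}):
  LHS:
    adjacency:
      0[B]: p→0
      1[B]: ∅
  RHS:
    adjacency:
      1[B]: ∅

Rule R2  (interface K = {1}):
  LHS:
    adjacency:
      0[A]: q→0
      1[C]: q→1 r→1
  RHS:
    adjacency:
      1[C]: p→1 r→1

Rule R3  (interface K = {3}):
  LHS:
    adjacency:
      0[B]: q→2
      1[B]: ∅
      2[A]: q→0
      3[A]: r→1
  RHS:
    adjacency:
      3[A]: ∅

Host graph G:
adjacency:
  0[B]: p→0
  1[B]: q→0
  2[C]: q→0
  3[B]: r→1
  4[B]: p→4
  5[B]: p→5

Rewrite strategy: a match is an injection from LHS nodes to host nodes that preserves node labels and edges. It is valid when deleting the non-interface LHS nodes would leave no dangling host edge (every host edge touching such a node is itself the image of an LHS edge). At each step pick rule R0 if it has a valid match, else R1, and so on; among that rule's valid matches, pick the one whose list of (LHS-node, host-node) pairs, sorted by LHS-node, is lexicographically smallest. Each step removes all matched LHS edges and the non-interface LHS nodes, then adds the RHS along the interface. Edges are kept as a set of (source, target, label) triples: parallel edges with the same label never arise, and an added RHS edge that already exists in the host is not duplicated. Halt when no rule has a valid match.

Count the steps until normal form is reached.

Answer: 2

Derivation:
[0] host  ⇒  6 nodes, 6 edges  {0-p->0 1-q->0 2-q->0 3-r->1 4-p->4 5-p->5}
[1] R1 @ {0↦4, 1↦0}  ⇒  5 nodes, 5 edges  {0-p->0 1-q->0 2-q->0 3-r->1 5-p->5}
[2] R1 @ {0↦5, 1↦0}  ⇒  4 nodes, 4 edges  {0-p->0 1-q->0 2-q->0 3-r->1}
final graph: no rule applies after step 2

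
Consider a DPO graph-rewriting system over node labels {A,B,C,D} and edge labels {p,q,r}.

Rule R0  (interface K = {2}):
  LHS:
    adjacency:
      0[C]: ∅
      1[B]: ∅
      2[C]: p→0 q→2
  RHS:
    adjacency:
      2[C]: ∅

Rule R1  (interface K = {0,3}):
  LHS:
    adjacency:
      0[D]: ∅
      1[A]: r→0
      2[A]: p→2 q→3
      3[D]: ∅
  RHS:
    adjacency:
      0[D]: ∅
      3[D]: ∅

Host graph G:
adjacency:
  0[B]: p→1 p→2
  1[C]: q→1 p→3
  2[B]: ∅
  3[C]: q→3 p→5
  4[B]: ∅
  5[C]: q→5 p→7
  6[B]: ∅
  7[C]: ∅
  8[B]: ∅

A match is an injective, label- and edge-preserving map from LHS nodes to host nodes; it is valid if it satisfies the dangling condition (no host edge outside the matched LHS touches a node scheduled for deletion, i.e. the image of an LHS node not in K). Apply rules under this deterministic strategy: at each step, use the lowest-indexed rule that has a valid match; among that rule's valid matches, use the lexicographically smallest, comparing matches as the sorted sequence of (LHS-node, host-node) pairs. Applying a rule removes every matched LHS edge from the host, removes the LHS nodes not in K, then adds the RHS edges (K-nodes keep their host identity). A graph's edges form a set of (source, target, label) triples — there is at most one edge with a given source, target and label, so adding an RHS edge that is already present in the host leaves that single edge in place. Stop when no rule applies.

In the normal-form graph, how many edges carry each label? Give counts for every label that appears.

Answer: p:2

Derivation:
[0] host  ⇒  9 nodes, 8 edges  {0-p->1 0-p->2 1-q->1 1-p->3 3-q->3 3-p->5 5-q->5 5-p->7}
[1] R0 @ {0↦7, 1↦4, 2↦5}  ⇒  7 nodes, 6 edges  {0-p->1 0-p->2 1-q->1 1-p->3 3-q->3 3-p->5}
[2] R0 @ {0↦5, 1↦6, 2↦3}  ⇒  5 nodes, 4 edges  {0-p->1 0-p->2 1-q->1 1-p->3}
[3] R0 @ {0↦3, 1↦8, 2↦1}  ⇒  3 nodes, 2 edges  {0-p->1 0-p->2}
halt: no rule applies after step 3
NF edges: [(0, 1, 'p'), (0, 2, 'p')]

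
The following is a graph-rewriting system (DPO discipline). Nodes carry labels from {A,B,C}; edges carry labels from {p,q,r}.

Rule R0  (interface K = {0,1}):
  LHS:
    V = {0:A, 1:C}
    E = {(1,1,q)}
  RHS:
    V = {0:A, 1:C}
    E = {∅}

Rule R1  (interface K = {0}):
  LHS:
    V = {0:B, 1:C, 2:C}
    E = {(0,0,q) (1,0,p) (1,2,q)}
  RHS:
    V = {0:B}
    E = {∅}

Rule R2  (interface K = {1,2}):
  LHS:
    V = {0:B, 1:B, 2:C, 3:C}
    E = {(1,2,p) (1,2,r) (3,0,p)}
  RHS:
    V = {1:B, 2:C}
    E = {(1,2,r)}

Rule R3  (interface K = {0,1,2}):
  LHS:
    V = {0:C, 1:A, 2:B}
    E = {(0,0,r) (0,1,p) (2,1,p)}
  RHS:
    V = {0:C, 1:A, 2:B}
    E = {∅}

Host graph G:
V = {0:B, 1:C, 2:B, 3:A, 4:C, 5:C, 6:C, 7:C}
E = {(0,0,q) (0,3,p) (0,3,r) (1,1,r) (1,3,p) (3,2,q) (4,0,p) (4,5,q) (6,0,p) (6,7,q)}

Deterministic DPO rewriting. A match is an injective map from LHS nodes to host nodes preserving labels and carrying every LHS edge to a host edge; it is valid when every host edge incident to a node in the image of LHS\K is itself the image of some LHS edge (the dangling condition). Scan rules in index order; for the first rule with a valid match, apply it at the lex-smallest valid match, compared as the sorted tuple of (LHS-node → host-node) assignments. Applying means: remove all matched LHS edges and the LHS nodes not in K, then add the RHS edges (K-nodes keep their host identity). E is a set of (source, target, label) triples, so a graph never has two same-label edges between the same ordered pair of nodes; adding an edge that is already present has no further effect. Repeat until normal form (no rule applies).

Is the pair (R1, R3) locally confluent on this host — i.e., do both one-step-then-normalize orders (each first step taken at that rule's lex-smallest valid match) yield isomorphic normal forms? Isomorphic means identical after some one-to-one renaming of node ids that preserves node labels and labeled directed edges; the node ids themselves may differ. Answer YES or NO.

branch R1-first: apply at {0↦0, 1↦4, 2↦5} → |E|=7, then 1 more step(s) → NF |V|=6 |E|=4 V={0:B, 1:C, 2:B, 3:A, 6:C, 7:C} E=0-r->3 3-q->2 6-p->0 6-q->7
branch R3-first: apply at {0↦1, 1↦3, 2↦0} → |E|=7, then 1 more step(s) → NF |V|=6 |E|=4 V={0:B, 1:C, 2:B, 3:A, 6:C, 7:C} E=0-r->3 3-q->2 6-p->0 6-q->7
graphs isomorphic (equal up to label-preserving node renaming)

Answer: YES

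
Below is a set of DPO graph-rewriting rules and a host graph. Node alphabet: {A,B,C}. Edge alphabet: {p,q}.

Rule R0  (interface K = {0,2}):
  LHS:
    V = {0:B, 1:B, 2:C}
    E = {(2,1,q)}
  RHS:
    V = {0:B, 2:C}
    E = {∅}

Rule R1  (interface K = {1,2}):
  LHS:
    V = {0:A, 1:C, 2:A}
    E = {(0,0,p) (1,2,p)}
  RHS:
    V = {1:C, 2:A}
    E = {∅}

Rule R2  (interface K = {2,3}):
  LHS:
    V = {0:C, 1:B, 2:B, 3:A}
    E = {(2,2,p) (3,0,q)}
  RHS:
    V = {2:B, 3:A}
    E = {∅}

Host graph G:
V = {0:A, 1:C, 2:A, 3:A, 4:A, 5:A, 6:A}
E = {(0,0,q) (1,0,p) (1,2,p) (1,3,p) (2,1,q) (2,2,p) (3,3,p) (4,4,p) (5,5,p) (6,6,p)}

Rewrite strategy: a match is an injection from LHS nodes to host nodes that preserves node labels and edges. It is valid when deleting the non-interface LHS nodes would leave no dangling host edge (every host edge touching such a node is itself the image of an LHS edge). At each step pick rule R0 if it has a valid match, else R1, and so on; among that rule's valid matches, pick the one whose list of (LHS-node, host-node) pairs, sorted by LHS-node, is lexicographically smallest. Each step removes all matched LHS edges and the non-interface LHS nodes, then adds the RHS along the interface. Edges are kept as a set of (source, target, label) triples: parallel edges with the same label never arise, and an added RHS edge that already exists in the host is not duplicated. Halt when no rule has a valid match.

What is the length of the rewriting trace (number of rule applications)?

[0] host  ⇒  7 nodes, 10 edges  {0-q->0 1-p->0 1-p->2 1-p->3 2-q->1 2-p->2 3-p->3 4-p->4 5-p->5 6-p->6}
[1] R1 @ {0↦4, 1↦1, 2↦0}  ⇒  6 nodes, 8 edges  {0-q->0 1-p->2 1-p->3 2-q->1 2-p->2 3-p->3 5-p->5 6-p->6}
[2] R1 @ {0↦5, 1↦1, 2↦2}  ⇒  5 nodes, 6 edges  {0-q->0 1-p->3 2-q->1 2-p->2 3-p->3 6-p->6}
[3] R1 @ {0↦6, 1↦1, 2↦3}  ⇒  4 nodes, 4 edges  {0-q->0 2-q->1 2-p->2 3-p->3}
normal form: no rule applies after step 3

Answer: 3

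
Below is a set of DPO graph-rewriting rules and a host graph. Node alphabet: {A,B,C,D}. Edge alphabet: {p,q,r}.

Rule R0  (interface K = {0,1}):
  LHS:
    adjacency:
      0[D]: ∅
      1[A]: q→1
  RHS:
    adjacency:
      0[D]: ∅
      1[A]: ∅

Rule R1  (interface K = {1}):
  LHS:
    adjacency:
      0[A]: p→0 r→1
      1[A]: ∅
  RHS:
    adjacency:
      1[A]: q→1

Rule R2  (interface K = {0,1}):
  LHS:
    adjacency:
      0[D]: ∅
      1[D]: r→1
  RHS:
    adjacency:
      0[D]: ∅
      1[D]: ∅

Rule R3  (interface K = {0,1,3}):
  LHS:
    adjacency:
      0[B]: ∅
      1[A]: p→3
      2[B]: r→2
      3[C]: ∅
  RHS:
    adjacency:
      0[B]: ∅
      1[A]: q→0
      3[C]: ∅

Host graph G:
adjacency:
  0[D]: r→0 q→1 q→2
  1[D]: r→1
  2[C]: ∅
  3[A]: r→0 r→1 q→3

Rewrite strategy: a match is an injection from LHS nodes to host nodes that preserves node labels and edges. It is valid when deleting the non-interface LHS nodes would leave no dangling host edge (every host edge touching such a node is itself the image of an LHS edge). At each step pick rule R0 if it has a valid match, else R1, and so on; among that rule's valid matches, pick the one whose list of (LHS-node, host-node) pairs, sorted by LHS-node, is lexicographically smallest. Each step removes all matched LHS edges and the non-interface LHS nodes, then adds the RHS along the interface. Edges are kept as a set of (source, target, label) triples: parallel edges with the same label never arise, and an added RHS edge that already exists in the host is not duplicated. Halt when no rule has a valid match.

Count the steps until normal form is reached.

start.  V:4 E:7  edges: 0-r->0 0-q->1 0-q->2 1-r->1 3-r->0 3-r->1 3-q->3
1. fire R0 via {0↦0, 1↦3}  →  V:4 E:6  edges: 0-r->0 0-q->1 0-q->2 1-r->1 3-r->0 3-r->1
2. fire R2 via {0↦0, 1↦1}  →  V:4 E:5  edges: 0-r->0 0-q->1 0-q->2 3-r->0 3-r->1
3. fire R2 via {0↦1, 1↦0}  →  V:4 E:4  edges: 0-q->1 0-q->2 3-r->0 3-r->1
halt: no rule applies after step 3

Answer: 3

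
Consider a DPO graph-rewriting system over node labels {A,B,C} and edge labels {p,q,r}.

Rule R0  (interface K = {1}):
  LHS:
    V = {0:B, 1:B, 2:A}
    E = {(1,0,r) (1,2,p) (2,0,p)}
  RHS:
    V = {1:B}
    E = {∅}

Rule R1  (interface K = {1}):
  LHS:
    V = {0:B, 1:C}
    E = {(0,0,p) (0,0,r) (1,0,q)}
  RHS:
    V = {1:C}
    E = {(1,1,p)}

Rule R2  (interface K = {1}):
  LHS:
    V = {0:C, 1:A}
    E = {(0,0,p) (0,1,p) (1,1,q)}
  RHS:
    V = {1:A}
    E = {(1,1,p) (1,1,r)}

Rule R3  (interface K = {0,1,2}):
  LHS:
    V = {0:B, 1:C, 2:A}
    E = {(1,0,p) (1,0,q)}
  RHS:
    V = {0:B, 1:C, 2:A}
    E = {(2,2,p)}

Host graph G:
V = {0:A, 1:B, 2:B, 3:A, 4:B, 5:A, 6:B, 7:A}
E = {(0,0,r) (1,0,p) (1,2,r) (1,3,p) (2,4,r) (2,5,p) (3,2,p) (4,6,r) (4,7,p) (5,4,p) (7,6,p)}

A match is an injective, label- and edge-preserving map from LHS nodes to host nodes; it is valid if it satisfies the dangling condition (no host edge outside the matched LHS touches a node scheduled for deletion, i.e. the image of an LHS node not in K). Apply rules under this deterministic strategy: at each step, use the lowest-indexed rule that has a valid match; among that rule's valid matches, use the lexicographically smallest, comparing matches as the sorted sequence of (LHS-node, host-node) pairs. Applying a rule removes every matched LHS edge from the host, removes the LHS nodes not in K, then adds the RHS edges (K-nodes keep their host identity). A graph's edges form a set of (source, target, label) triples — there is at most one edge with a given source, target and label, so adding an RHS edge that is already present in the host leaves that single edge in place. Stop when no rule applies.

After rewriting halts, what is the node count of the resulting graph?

initial: |V|=8 |E|=11  E = 0-r->0 1-p->0 1-r->2 1-p->3 2-r->4 2-p->5 3-p->2 4-r->6 4-p->7 5-p->4 7-p->6
step 1: apply R0 at {0↦6, 1↦4, 2↦7}  → |V|=6 |E|=8  E = 0-r->0 1-p->0 1-r->2 1-p->3 2-r->4 2-p->5 3-p->2 5-p->4
step 2: apply R0 at {0↦4, 1↦2, 2↦5}  → |V|=4 |E|=5  E = 0-r->0 1-p->0 1-r->2 1-p->3 3-p->2
step 3: apply R0 at {0↦2, 1↦1, 2↦3}  → |V|=2 |E|=2  E = 0-r->0 1-p->0
halt: no rule applies after step 3
NF nodes: {0:A, 1:B}

Answer: 2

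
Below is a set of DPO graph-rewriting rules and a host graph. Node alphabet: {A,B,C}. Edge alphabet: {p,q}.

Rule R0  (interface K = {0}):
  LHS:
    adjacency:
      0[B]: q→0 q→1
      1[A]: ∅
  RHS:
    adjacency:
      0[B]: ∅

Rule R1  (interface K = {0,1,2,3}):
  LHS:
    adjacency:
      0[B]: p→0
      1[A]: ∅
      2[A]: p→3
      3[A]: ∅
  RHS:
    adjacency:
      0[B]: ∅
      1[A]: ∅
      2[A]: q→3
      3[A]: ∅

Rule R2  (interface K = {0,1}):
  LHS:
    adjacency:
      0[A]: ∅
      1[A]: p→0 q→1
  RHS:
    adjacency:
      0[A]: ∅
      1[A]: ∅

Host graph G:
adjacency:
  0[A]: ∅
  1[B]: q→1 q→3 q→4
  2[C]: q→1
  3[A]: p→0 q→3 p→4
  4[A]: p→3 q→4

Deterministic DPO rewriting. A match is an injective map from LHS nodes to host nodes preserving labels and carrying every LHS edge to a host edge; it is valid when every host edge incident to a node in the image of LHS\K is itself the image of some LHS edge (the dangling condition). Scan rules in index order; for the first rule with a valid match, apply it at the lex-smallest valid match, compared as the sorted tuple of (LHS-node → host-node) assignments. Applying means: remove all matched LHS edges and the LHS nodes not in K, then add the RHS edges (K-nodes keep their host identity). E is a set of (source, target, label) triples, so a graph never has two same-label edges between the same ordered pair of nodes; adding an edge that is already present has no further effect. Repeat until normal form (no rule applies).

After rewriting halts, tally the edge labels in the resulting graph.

start.  V:5 E:9  edges: 1-q->1 1-q->3 1-q->4 2-q->1 3-p->0 3-q->3 3-p->4 4-p->3 4-q->4
1. fire R2 via {0↦0, 1↦3}  →  V:5 E:7  edges: 1-q->1 1-q->3 1-q->4 2-q->1 3-p->4 4-p->3 4-q->4
2. fire R2 via {0↦3, 1↦4}  →  V:5 E:5  edges: 1-q->1 1-q->3 1-q->4 2-q->1 3-p->4
normal form: no rule applies after step 2
NF edges: [(1, 1, 'q'), (1, 3, 'q'), (1, 4, 'q'), (2, 1, 'q'), (3, 4, 'p')]

Answer: p:1 q:4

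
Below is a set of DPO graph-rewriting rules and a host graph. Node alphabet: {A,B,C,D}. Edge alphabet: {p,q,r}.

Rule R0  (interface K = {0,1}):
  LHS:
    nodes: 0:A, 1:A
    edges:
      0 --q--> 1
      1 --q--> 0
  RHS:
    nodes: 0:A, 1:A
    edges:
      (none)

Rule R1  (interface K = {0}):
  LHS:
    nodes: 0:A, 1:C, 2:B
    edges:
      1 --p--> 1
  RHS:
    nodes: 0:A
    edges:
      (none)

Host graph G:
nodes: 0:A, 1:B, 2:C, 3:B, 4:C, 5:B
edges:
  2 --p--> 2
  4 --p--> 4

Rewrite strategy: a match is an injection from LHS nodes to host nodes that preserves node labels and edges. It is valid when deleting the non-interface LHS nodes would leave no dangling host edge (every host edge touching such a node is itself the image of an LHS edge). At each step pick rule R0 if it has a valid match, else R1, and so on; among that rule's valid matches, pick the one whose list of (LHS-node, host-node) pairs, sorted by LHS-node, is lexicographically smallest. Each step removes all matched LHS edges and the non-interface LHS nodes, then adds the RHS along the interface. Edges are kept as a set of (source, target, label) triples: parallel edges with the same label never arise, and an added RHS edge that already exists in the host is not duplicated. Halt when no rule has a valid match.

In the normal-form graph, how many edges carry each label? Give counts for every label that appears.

[0] host  ⇒  6 nodes, 2 edges  {2-p->2 4-p->4}
[1] R1 @ {0↦0, 1↦2, 2↦1}  ⇒  4 nodes, 1 edges  {4-p->4}
[2] R1 @ {0↦0, 1↦4, 2↦3}  ⇒  2 nodes, 0 edges  {∅}
final graph: no rule applies after step 2
NF edges: []

Answer: (no edges)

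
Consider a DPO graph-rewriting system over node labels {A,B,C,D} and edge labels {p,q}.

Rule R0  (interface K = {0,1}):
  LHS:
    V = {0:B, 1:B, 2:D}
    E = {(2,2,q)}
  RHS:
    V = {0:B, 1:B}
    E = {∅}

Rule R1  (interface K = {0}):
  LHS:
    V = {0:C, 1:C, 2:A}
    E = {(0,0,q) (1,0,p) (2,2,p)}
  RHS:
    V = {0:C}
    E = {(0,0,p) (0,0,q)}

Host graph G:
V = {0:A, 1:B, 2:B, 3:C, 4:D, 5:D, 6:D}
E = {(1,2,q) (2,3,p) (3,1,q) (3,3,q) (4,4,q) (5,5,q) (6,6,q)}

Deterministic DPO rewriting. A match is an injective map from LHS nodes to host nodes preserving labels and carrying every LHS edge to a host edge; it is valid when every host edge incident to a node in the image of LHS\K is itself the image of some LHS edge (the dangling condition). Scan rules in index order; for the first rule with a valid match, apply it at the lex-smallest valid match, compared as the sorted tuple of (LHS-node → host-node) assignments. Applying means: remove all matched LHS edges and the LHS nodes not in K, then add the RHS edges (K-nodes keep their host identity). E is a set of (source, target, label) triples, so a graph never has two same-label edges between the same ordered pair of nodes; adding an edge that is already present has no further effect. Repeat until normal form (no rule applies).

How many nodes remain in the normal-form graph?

initial: |V|=7 |E|=7  E = 1-q->2 2-p->3 3-q->1 3-q->3 4-q->4 5-q->5 6-q->6
step 1: apply R0 at {0↦1, 1↦2, 2↦4}  → |V|=6 |E|=6  E = 1-q->2 2-p->3 3-q->1 3-q->3 5-q->5 6-q->6
step 2: apply R0 at {0↦1, 1↦2, 2↦5}  → |V|=5 |E|=5  E = 1-q->2 2-p->3 3-q->1 3-q->3 6-q->6
step 3: apply R0 at {0↦1, 1↦2, 2↦6}  → |V|=4 |E|=4  E = 1-q->2 2-p->3 3-q->1 3-q->3
final graph: no rule applies after step 3
NF nodes: {0:A, 1:B, 2:B, 3:C}

Answer: 4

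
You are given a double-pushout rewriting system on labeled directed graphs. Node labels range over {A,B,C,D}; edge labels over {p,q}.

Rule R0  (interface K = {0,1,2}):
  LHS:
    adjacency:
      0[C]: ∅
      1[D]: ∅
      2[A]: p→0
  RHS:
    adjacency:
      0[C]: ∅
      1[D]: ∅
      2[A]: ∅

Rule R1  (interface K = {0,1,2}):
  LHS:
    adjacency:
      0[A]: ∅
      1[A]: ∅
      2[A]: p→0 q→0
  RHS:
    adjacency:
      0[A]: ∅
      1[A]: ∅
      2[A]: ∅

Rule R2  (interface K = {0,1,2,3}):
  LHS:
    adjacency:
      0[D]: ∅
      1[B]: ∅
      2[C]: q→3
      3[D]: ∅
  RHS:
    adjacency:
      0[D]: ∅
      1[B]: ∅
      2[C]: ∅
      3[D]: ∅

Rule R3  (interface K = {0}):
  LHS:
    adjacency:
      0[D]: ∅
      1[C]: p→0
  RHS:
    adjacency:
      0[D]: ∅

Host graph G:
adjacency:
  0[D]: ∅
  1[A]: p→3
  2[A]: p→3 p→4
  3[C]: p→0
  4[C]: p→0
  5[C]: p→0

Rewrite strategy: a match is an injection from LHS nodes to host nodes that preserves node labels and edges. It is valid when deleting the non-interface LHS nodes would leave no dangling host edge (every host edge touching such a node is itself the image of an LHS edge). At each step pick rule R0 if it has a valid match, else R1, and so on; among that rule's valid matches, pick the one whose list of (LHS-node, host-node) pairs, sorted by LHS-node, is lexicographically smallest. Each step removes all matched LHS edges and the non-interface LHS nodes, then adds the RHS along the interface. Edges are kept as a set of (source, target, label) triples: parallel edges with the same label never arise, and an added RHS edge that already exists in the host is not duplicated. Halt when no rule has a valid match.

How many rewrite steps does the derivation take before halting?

[0] host  ⇒  6 nodes, 6 edges  {1-p->3 2-p->3 2-p->4 3-p->0 4-p->0 5-p->0}
[1] R0 @ {0↦3, 1↦0, 2↦1}  ⇒  6 nodes, 5 edges  {2-p->3 2-p->4 3-p->0 4-p->0 5-p->0}
[2] R0 @ {0↦3, 1↦0, 2↦2}  ⇒  6 nodes, 4 edges  {2-p->4 3-p->0 4-p->0 5-p->0}
[3] R0 @ {0↦4, 1↦0, 2↦2}  ⇒  6 nodes, 3 edges  {3-p->0 4-p->0 5-p->0}
[4] R3 @ {0↦0, 1↦3}  ⇒  5 nodes, 2 edges  {4-p->0 5-p->0}
[5] R3 @ {0↦0, 1↦4}  ⇒  4 nodes, 1 edges  {5-p->0}
[6] R3 @ {0↦0, 1↦5}  ⇒  3 nodes, 0 edges  {∅}
final graph: no rule applies after step 6

Answer: 6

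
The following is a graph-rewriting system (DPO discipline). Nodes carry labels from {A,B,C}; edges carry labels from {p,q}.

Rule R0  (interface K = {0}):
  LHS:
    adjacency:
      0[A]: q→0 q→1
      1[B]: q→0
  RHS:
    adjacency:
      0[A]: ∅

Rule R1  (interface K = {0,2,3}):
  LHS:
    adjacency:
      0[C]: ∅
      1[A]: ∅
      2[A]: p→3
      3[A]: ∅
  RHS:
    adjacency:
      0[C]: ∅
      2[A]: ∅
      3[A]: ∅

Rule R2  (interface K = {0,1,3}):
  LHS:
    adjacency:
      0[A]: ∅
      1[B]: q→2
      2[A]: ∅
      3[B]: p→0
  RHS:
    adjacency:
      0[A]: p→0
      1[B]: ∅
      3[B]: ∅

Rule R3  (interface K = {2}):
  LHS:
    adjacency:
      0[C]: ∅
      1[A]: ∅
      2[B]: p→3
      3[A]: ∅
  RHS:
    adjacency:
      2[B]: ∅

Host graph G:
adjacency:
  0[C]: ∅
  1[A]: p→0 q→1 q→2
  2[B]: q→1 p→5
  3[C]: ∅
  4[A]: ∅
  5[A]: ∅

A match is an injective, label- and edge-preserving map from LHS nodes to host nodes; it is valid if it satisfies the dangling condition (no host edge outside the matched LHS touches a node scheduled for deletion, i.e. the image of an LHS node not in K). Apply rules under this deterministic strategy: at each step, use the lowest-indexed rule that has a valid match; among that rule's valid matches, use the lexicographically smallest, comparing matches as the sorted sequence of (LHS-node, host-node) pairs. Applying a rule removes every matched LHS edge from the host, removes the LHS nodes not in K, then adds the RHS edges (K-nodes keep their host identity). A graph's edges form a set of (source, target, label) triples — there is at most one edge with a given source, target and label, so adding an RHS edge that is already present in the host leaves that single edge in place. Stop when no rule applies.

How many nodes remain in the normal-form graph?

Answer: 2

Derivation:
start.  V:6 E:5  edges: 1-p->0 1-q->1 1-q->2 2-q->1 2-p->5
1. fire R3 via {0↦3, 1↦4, 2↦2, 3↦5}  →  V:3 E:4  edges: 1-p->0 1-q->1 1-q->2 2-q->1
2. fire R0 via {0↦1, 1↦2}  →  V:2 E:1  edges: 1-p->0
final graph: no rule applies after step 2
NF nodes: {0:C, 1:A}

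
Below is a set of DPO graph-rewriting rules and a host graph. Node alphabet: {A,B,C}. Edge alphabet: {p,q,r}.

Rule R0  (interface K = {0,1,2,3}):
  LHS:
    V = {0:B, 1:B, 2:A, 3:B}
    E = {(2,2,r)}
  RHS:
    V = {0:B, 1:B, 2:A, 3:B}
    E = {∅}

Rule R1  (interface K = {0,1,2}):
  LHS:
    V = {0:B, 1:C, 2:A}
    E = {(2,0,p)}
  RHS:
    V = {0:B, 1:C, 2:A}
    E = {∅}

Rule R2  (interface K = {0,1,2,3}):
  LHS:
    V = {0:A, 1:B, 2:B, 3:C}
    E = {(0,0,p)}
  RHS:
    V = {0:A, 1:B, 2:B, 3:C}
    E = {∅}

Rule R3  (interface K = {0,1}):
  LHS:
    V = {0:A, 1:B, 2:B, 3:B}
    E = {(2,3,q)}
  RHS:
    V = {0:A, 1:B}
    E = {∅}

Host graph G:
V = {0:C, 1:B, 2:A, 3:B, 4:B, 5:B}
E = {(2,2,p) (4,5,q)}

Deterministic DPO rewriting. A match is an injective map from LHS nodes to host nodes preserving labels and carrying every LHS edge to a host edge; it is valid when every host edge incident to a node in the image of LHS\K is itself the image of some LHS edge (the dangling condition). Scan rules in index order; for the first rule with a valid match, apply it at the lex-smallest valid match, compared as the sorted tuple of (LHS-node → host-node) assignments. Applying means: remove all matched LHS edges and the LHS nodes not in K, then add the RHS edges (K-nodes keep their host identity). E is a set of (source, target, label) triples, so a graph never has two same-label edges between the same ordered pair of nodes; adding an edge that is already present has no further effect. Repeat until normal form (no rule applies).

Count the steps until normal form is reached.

[0] host  ⇒  6 nodes, 2 edges  {2-p->2 4-q->5}
[1] R2 @ {0↦2, 1↦1, 2↦3, 3↦0}  ⇒  6 nodes, 1 edges  {4-q->5}
[2] R3 @ {0↦2, 1↦1, 2↦4, 3↦5}  ⇒  4 nodes, 0 edges  {∅}
halt: no rule applies after step 2

Answer: 2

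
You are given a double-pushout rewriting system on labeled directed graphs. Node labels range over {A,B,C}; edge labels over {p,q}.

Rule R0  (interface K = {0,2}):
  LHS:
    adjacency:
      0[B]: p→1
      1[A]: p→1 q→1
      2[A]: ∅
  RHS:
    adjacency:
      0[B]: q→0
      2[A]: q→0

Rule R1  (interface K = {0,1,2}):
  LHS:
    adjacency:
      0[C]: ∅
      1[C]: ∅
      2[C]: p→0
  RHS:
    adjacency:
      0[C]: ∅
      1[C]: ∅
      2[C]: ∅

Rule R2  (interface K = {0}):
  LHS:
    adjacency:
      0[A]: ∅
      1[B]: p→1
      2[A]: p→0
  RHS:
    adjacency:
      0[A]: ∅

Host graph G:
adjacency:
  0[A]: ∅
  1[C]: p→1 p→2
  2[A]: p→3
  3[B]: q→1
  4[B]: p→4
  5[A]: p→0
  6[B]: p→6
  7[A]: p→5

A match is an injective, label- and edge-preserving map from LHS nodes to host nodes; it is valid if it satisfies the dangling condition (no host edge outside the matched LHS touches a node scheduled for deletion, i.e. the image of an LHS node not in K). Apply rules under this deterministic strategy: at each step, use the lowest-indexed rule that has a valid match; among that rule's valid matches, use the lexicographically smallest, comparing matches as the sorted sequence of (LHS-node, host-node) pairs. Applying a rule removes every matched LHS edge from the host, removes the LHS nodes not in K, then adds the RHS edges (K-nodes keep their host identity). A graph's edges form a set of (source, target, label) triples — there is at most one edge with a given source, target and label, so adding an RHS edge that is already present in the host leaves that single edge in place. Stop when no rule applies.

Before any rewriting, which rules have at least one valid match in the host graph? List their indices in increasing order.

R0: no valid match — LHS pattern not found
R1: no valid match — LHS pattern not found
R2: 2 valid matches — {0↦5, 1↦4, 2↦7}, {0↦5, 1↦6, 2↦7}

Answer: [R2]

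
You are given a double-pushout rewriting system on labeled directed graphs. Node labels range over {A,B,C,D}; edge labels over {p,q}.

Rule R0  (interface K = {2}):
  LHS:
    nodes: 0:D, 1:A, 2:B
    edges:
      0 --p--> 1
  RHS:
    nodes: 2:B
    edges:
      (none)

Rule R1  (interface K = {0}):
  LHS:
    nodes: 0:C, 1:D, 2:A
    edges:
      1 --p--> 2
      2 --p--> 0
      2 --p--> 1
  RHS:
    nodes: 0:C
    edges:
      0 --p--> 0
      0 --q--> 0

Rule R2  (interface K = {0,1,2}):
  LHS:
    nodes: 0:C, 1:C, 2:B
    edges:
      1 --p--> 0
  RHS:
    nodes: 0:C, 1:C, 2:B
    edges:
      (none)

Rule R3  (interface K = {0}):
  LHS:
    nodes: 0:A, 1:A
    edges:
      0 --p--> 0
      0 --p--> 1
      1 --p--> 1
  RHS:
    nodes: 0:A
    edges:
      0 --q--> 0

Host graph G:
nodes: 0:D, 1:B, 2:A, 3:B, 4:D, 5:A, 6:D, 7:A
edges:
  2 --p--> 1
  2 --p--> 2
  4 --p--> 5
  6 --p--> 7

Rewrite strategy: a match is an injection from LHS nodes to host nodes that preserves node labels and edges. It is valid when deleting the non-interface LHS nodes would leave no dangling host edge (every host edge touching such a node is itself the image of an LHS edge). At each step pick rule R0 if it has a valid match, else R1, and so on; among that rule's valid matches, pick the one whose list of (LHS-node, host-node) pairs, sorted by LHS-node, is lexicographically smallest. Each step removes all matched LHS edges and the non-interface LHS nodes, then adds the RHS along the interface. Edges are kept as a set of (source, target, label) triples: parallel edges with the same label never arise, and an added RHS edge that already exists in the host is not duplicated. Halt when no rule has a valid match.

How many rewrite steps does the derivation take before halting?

Answer: 2

Rewrite trace:
start.  V:8 E:4  edges: 2-p->1 2-p->2 4-p->5 6-p->7
1. fire R0 via {0↦4, 1↦5, 2↦1}  →  V:6 E:3  edges: 2-p->1 2-p->2 6-p->7
2. fire R0 via {0↦6, 1↦7, 2↦1}  →  V:4 E:2  edges: 2-p->1 2-p->2
normal form: no rule applies after step 2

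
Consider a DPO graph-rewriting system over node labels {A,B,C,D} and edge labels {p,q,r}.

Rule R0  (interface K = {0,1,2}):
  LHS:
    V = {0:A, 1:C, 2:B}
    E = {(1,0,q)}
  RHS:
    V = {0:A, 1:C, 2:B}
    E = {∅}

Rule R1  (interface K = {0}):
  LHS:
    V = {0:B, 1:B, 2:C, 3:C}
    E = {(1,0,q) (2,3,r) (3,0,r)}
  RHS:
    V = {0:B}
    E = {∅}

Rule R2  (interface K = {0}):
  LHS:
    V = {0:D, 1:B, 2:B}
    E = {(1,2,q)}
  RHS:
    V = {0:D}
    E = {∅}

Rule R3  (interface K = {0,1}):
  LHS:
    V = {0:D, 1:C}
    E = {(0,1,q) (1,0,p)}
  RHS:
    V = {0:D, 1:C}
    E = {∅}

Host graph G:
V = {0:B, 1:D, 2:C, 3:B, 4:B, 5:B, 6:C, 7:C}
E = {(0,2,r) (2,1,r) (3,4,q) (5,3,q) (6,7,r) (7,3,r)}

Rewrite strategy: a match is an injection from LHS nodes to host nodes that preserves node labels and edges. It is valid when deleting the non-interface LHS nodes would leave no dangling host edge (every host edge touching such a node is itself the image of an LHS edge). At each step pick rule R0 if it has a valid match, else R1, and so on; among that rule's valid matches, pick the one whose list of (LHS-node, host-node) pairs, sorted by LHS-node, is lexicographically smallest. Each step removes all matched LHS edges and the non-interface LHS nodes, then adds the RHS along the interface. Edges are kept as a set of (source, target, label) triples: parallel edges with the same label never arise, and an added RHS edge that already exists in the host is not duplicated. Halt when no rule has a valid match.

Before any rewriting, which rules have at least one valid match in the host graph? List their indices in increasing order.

R0: no valid match — LHS pattern not found
R1: 1 valid match — {0↦3, 1↦5, 2↦6, 3↦7}
R2: no valid match — 2 raw matches, all fail dangling condition
R3: no valid match — LHS pattern not found

Answer: [R1]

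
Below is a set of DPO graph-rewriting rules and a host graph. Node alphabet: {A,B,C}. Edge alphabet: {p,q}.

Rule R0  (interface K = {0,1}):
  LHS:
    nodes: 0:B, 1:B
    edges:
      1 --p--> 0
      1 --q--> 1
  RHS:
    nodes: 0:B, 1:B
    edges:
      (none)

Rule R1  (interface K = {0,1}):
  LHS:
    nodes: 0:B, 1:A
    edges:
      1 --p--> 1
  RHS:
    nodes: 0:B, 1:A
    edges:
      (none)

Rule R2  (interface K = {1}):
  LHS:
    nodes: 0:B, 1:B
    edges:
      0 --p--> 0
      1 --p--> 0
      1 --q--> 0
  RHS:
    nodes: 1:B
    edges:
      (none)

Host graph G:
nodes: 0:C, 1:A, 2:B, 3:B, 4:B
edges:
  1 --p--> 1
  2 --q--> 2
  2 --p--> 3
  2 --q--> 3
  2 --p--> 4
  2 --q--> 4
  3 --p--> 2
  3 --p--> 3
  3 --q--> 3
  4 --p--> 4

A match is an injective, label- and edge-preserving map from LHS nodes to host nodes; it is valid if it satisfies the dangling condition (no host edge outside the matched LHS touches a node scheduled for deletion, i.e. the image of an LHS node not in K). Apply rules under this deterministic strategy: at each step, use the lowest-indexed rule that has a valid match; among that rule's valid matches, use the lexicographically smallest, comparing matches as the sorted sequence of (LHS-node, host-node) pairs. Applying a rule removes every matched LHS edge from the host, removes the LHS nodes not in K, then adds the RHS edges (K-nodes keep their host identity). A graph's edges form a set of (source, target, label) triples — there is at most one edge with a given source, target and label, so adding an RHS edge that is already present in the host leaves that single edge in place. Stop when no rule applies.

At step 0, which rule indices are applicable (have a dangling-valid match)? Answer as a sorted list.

R0: 3 valid matches — {0↦2, 1↦3}, {0↦3, 1↦2}, {0↦4, 1↦2}
R1: 3 valid matches — {0↦2, 1↦1}, {0↦3, 1↦1}, {0↦4, 1↦1}
R2: 1 valid match — {0↦4, 1↦2}

Answer: [R0,R1,R2]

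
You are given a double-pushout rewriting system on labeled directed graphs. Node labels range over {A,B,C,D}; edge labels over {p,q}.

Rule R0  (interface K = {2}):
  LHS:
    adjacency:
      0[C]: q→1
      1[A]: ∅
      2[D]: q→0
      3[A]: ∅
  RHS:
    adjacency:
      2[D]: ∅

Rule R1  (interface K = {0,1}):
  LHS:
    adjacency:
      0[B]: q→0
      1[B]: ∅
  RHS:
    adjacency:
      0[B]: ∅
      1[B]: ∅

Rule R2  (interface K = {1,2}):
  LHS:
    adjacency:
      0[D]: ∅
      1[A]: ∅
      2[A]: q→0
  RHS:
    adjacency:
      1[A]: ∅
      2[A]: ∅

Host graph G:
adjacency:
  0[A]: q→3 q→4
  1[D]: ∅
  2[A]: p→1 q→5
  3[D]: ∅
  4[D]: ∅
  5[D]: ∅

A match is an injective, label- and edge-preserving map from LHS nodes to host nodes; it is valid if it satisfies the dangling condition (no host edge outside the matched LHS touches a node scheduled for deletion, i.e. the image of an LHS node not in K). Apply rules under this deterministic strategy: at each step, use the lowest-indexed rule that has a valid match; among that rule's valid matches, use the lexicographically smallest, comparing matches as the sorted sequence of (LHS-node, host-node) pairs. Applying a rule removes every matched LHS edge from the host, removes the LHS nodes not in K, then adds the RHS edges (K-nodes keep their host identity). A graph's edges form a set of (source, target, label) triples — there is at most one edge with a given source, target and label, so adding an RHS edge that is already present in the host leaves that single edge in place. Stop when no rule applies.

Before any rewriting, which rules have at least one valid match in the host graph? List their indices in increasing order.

R0: no valid match — LHS pattern not found
R1: no valid match — LHS pattern not found
R2: 3 valid matches — {0↦3, 1↦2, 2↦0}, {0↦4, 1↦2, 2↦0}, {0↦5, 1↦0, 2↦2}

Answer: [R2]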